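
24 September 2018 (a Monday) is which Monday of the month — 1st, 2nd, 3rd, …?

Day 24 falls in week ⌈24/7⌉ of the month.
Days 1–7 hold the 1st Monday, 8–14 the 2nd, 15–21 the 3rd, 22–28 the 4th, 29–31 the 5th.
24 is in the range for the 4th.

4th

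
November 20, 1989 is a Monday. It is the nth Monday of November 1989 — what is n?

3rd

Day 20 falls in week ⌈20/7⌉ of the month.
Days 1–7 hold the 1st Monday, 8–14 the 2nd, 15–21 the 3rd, 22–28 the 4th, 29–31 the 5th.
20 is in the range for the 3rd.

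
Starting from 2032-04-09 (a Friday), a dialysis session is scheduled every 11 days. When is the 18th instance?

2032-10-13

The 18th occurrence is 17 intervals after the first: 17 × 11 = 187 days after 2032-04-09.
April has 30 days — 21 days to the end of April leaves 166.
May has 31 days (135 left).
June has 30 days (105 left).
July has 31 days (74 left).
August has 31 days (43 left).
September has 30 days (13 left).
13 days into October → 2032-10-13.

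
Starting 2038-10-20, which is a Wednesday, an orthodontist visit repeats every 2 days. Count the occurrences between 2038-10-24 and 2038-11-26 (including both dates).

17

Occurrences land 2·i days after 2038-10-20 for i = 0, 1, 2, …
2038-10-24 is 4 days after the start; 4 ÷ 2 = 2 remainder 0. First occurrence in the window: #3 on 2038-10-24 (2×2 = 4 days in).
2038-11-26 is 37 days after the start; 37 ÷ 2 = 18 remainder 1. Last occurrence in the window: #19 on 2038-11-25.
Occurrences #3 through #19: 17 in total.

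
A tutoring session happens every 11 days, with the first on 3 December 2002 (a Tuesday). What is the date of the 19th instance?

The 19th occurrence is 18 intervals after the first: 18 × 11 = 198 days after 3 December 2002.
December has 31 days — 28 days to the end of December leaves 170.
January has 31 days (139 left).
February has 28 days (111 left).
March has 31 days (80 left).
April has 30 days (50 left).
May has 31 days (19 left).
19 days into June → 19 June 2003.

19 June 2003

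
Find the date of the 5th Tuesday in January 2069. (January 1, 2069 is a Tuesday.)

January 2069 begins on a Tuesday, so the first Tuesday is January 1.
The 5th Tuesday is 4 weeks later: 1 + 28 = 29.

January 29, 2069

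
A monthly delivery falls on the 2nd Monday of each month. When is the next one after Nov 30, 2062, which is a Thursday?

Nov 2062 starts on a Wednesday; its first Monday is the 6th, so the 2nd Monday is the 13th — Nov 13, 2062.
That is not after Nov 30, 2062, so look at Dec 2062.
Dec 2062 starts on a Friday; its first Monday is the 4th, so the 2nd Monday is the 11th — Dec 11, 2062.

Dec 11, 2062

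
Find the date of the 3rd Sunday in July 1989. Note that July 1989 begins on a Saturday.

16 July 1989

July 1989 begins on a Saturday, so the first Sunday is July 2 (1 day later).
The 3rd Sunday is 2 weeks later: 2 + 14 = 16.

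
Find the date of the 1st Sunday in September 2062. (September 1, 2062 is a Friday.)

September 2062 begins on a Friday, so the first Sunday is September 3 (2 days later).

3 September 2062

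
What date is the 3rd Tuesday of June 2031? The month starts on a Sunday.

2031-06-17

June 2031 begins on a Sunday, so the first Tuesday is June 3 (2 days later).
The 3rd Tuesday is 2 weeks later: 3 + 14 = 17.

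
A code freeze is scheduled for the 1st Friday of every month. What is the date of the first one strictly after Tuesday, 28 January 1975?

7 February 1975

January 1975 starts on a Wednesday, so its 1st Friday is 3 January 1975 (2 days in).
That is not after 28 January 1975, so look at February 1975.
February 1975 starts on a Saturday, so its 1st Friday is 7 February 1975 (6 days in).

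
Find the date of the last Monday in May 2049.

May 31, 2049

The first Monday of May 2049 is May 3.
May 2049 has 31 days. Adding weeks: 3, 10, 17, 24, 31 — the last one ≤ 31 is the 31st.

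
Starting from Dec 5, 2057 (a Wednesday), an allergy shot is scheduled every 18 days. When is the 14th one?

Jul 27, 2058

The 14th occurrence is 13 intervals after the first: 13 × 18 = 234 days after Dec 5, 2057.
Dec has 31 days — 26 days to the end of Dec leaves 208.
Jan has 31 days (177 left).
Feb has 28 days (149 left).
Mar has 31 days (118 left).
Apr has 30 days (88 left).
May has 31 days (57 left).
Jun has 30 days (27 left).
27 days into Jul → Jul 27, 2058.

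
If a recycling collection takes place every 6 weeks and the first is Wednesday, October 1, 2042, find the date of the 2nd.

The 2nd occurrence is 1 interval after the first: 1 × 42 = 42 days after October 1, 2042.
October has 31 days — 30 days to the end of October leaves 12.
12 days into November → November 12, 2042.

November 12, 2042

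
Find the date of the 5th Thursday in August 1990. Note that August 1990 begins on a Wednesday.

1990-08-30

August 1990 begins on a Wednesday, so the first Thursday is August 2 (1 day later).
The 5th Thursday is 4 weeks later: 2 + 28 = 30.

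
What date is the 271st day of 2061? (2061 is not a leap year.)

September 28, 2061

January has 31 days (271 − 31 = 240 remain).
February has 28 days (240 − 28 = 212 remain).
March has 31 days (212 − 31 = 181 remain).
April has 30 days (181 − 30 = 151 remain).
May has 31 days (151 − 31 = 120 remain).
June has 30 days (120 − 30 = 90 remain).
July has 31 days (90 − 31 = 59 remain).
August has 31 days (59 − 31 = 28 remain).
28 into September → September 28.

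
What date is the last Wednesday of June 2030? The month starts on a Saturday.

June 2030 begins on a Saturday, so the first Wednesday is June 5 (4 days later).
June 2030 has 30 days. Adding weeks: 5, 12, 19, 26 — the last one ≤ 30 is the 26th.

2030-06-26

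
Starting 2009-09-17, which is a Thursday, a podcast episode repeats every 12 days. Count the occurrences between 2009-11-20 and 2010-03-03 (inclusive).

8

Occurrences land 12·i days after 2009-09-17 for i = 0, 1, 2, …
2009-11-20 is 64 days after the start; 64 ÷ 12 = 5 remainder 4; since the remainder is 4, round up to i = 6. First occurrence in the window: #7 on 2009-11-28 (6×12 = 72 days in).
2010-03-03 is 167 days after the start; 167 ÷ 12 = 13 remainder 11. Last occurrence in the window: #14 on 2010-02-20.
Occurrences #7 through #14: 8 in total.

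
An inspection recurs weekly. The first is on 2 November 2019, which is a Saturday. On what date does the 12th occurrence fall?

18 January 2020

The 12th occurrence is 11 intervals after the first: 11 × 7 = 77 days after 2 November 2019.
November has 30 days — 28 days to the end of November leaves 49.
December has 31 days (18 left).
18 days into January → 18 January 2020.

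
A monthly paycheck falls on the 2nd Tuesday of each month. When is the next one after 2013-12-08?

2013-12-10

December 2013 starts on a Sunday; its first Tuesday is the 3rd, so the 2nd Tuesday is the 10th — 2013-12-10.
2013-12-10 is after 2013-12-08, so that is the next one.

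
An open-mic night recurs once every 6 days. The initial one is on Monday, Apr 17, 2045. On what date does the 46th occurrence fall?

The 46th occurrence is 45 intervals after the first: 45 × 6 = 270 days after Apr 17, 2045.
Apr has 30 days — 13 days to the end of Apr leaves 257.
May has 31 days (226 left).
Jun has 30 days (196 left).
Jul has 31 days (165 left).
Aug has 31 days (134 left).
Sep has 30 days (104 left).
Oct has 31 days (73 left).
Nov has 30 days (43 left).
Dec has 31 days (12 left).
12 days into Jan → Jan 12, 2046.

Jan 12, 2046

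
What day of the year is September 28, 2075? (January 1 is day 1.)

Days in months before September: 31 + 28 + 31 + 30 + 31 + 30 + 31 + 31 = 243.
Plus 28 days into September → day 271.

271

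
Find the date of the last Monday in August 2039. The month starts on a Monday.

2039-08-29

August 2039 begins on a Monday, so the first Monday is August 1.
August 2039 has 31 days. Adding weeks: 1, 8, 15, 22, 29 — the last one ≤ 31 is the 29th.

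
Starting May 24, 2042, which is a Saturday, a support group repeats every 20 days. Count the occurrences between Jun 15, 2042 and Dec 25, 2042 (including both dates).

Occurrences land 20·i days after May 24, 2042 for i = 0, 1, 2, …
Jun 15, 2042 is 22 days after the start; 22 ÷ 20 = 1 remainder 2; since the remainder is 2, round up to i = 2. First occurrence in the window: #3 on Jul 3, 2042 (2×20 = 40 days in).
Dec 25, 2042 is 215 days after the start; 215 ÷ 20 = 10 remainder 15. Last occurrence in the window: #11 on Dec 10, 2042.
Occurrences #3 through #11: 9 in total.

9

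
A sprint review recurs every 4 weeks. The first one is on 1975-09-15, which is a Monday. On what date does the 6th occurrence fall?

The 6th occurrence is 5 intervals after the first: 5 × 28 = 140 days after 1975-09-15.
September has 30 days — 15 days to the end of September leaves 125.
October has 31 days (94 left).
November has 30 days (64 left).
December has 31 days (33 left).
January has 31 days (2 left).
2 days into February → 1976-02-02.

1976-02-02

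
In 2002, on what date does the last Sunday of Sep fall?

The first Sunday of Sep 2002 is Sep 1.
Sep 2002 has 30 days. Adding weeks: 1, 8, 15, 22, 29 — the last one ≤ 30 is the 29th.

Sep 29, 2002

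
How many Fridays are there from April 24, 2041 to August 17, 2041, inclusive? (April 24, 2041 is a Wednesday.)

April 24, 2041 is a Wednesday; the first Friday on or after it is April 26, 2041 (2 days later).
From April 26, 2041 to August 17, 2041: 4 + 31 + 30 + 31 + 17 = 113 days (rest of April, May, June, July, August).
113 ÷ 7 = 16 full weeks with remainder 1, so 16 more Fridays after the first → 17.

17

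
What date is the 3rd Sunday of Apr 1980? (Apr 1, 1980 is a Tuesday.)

Apr 20, 1980

Apr 1980 begins on a Tuesday, so the first Sunday is Apr 6 (5 days later).
The 3rd Sunday is 2 weeks later: 6 + 14 = 20.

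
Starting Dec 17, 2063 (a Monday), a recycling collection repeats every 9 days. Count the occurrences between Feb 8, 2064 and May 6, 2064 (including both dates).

10

Occurrences land 9·i days after Dec 17, 2063 for i = 0, 1, 2, …
Feb 8, 2064 is 53 days after the start; 53 ÷ 9 = 5 remainder 8; since the remainder is 8, round up to i = 6. First occurrence in the window: #7 on Feb 9, 2064 (6×9 = 54 days in).
May 6, 2064 is 141 days after the start; 141 ÷ 9 = 15 remainder 6. Last occurrence in the window: #16 on Apr 30, 2064.
Occurrences #7 through #16: 10 in total.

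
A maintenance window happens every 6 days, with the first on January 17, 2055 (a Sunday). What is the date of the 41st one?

September 14, 2055

The 41st occurrence is 40 intervals after the first: 40 × 6 = 240 days after January 17, 2055.
January has 31 days — 14 days to the end of January leaves 226.
February has 28 days (198 left).
March has 31 days (167 left).
April has 30 days (137 left).
May has 31 days (106 left).
June has 30 days (76 left).
July has 31 days (45 left).
August has 31 days (14 left).
14 days into September → September 14, 2055.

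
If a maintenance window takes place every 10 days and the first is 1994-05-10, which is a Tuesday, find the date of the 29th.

The 29th occurrence is 28 intervals after the first: 28 × 10 = 280 days after 1994-05-10.
May has 31 days — 21 days to the end of May leaves 259.
June has 30 days (229 left).
July has 31 days (198 left).
August has 31 days (167 left).
September has 30 days (137 left).
October has 31 days (106 left).
November has 30 days (76 left).
December has 31 days (45 left).
January has 31 days (14 left).
14 days into February → 1995-02-14.

1995-02-14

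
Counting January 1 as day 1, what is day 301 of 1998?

1998-10-28

January has 31 days (301 − 31 = 270 remain).
February has 28 days (270 − 28 = 242 remain).
March has 31 days (242 − 31 = 211 remain).
April has 30 days (211 − 30 = 181 remain).
May has 31 days (181 − 31 = 150 remain).
June has 30 days (150 − 30 = 120 remain).
July has 31 days (120 − 31 = 89 remain).
August has 31 days (89 − 31 = 58 remain).
September has 30 days (58 − 30 = 28 remain).
28 into October → October 28.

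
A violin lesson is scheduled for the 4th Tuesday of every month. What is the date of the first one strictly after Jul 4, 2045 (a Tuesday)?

Jul 25, 2045

Jul 2045 starts on a Saturday; its first Tuesday is the 4th, so the 4th Tuesday is the 25th — Jul 25, 2045.
Jul 25, 2045 is after Jul 4, 2045, so that is the next one.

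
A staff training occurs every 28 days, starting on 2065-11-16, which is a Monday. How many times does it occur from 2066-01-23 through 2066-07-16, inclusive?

6

Occurrences land 28·i days after 2065-11-16 for i = 0, 1, 2, …
2066-01-23 is 68 days after the start; 68 ÷ 28 = 2 remainder 12; since the remainder is 12, round up to i = 3. First occurrence in the window: #4 on 2066-02-08 (3×28 = 84 days in).
2066-07-16 is 242 days after the start; 242 ÷ 28 = 8 remainder 18. Last occurrence in the window: #9 on 2066-06-28.
Occurrences #4 through #9: 6 in total.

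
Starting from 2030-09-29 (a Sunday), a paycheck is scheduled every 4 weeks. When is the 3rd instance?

2030-11-24

The 3rd occurrence is 2 intervals after the first: 2 × 28 = 56 days after 2030-09-29.
September has 30 days — 1 day to the end of September leaves 55.
October has 31 days (24 left).
24 days into November → 2030-11-24.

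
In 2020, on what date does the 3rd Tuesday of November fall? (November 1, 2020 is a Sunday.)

2020-11-17

November 2020 begins on a Sunday, so the first Tuesday is November 3 (2 days later).
The 3rd Tuesday is 2 weeks later: 3 + 14 = 17.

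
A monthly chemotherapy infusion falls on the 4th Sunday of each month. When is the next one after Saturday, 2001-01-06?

2001-01-28

January 2001 starts on a Monday; its first Sunday is the 7th, so the 4th Sunday is the 28th — 2001-01-28.
2001-01-28 is after 2001-01-06, so that is the next one.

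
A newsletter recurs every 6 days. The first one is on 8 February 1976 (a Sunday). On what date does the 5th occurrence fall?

The 5th occurrence is 4 intervals after the first: 4 × 6 = 24 days after 8 February 1976.
February has 29 days — 21 days to the end of February leaves 3.
3 days into March → 3 March 1976.

3 March 1976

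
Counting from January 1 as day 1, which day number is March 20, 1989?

79

Days in months before March: 31 + 28 = 59.
Plus 20 days into March → day 79.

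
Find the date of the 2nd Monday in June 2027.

14 June 2027

The first Monday of June 2027 is June 7.
The 2nd Monday is 1 weeks later: 7 + 7 = 14.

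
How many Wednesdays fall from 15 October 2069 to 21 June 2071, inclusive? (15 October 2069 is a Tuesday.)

15 October 2069 is a Tuesday; the first Wednesday on or after it is 16 October 2069 (1 day later).
From 16 October 2069 to 21 June 2071: 76 + 365 + 172 = 613 days (rest of 2069, 2070, to 21 June 2071 in 2071).
613 ÷ 7 = 87 full weeks with remainder 4, so 87 more Wednesdays after the first → 88.

88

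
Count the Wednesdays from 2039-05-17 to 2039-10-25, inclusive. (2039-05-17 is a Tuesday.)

23

2039-05-17 is a Tuesday; the first Wednesday on or after it is 2039-05-18 (1 day later).
From 2039-05-18 to 2039-10-25: 13 + 30 + 31 + 31 + 30 + 25 = 160 days (rest of May, June, July, August, September, October).
160 ÷ 7 = 22 full weeks with remainder 6, so 22 more Wednesdays after the first → 23.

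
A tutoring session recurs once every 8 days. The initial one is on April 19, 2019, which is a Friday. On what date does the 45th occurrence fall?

The 45th occurrence is 44 intervals after the first: 44 × 8 = 352 days after April 19, 2019.
April has 30 days — 11 days to the end of April leaves 341.
May has 31 days (310 left).
June has 30 days (280 left).
July has 31 days (249 left).
August has 31 days (218 left).
September has 30 days (188 left).
October has 31 days (157 left).
November has 30 days (127 left).
December has 31 days (96 left).
January has 31 days (65 left).
February has 29 days (36 left).
March has 31 days (5 left).
5 days into April → April 5, 2020.

April 5, 2020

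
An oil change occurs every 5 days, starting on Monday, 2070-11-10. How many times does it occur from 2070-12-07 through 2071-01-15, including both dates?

8

Occurrences land 5·i days after 2070-11-10 for i = 0, 1, 2, …
2070-12-07 is 27 days after the start; 27 ÷ 5 = 5 remainder 2; since the remainder is 2, round up to i = 6. First occurrence in the window: #7 on 2070-12-10 (6×5 = 30 days in).
2071-01-15 is 66 days after the start; 66 ÷ 5 = 13 remainder 1. Last occurrence in the window: #14 on 2071-01-14.
Occurrences #7 through #14: 8 in total.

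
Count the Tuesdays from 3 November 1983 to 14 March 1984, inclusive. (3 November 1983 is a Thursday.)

19

3 November 1983 is a Thursday; the first Tuesday on or after it is 8 November 1983 (5 days later).
From 8 November 1983 to 14 March 1984: 22 + 31 + 31 + 29 + 14 = 127 days (rest of November, December, January, February, March).
127 ÷ 7 = 18 full weeks with remainder 1, so 18 more Tuesdays after the first → 19.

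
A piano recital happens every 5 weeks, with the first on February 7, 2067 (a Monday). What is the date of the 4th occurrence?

May 23, 2067

The 4th occurrence is 3 intervals after the first: 3 × 35 = 105 days after February 7, 2067.
February has 28 days — 21 days to the end of February leaves 84.
March has 31 days (53 left).
April has 30 days (23 left).
23 days into May → May 23, 2067.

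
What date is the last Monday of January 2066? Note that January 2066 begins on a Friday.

25 January 2066

January 2066 begins on a Friday, so the first Monday is January 4 (3 days later).
January 2066 has 31 days. Adding weeks: 4, 11, 18, 25 — the last one ≤ 31 is the 25th.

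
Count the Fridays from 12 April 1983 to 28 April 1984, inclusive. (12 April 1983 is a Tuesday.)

55

12 April 1983 is a Tuesday; the first Friday on or after it is 15 April 1983 (3 days later).
From 15 April 1983 to 28 April 1984: 260 + 119 = 379 days (rest of 1983, to 28 April 1984 in 1984).
379 ÷ 7 = 54 full weeks with remainder 1, so 54 more Fridays after the first → 55.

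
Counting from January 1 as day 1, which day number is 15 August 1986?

227

Days in months before August: 31 + 28 + 31 + 30 + 31 + 30 + 31 = 212.
Plus 15 days into August → day 227.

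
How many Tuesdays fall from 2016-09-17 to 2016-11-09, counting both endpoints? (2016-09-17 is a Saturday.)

8

2016-09-17 is a Saturday; the first Tuesday on or after it is 2016-09-20 (3 days later).
From 2016-09-20 to 2016-11-09: 10 + 31 + 9 = 50 days (rest of September, October, November).
50 ÷ 7 = 7 full weeks with remainder 1, so 7 more Tuesdays after the first → 8.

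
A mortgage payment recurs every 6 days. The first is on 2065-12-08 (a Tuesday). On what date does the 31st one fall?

2066-06-06

The 31st occurrence is 30 intervals after the first: 30 × 6 = 180 days after 2065-12-08.
December has 31 days — 23 days to the end of December leaves 157.
January has 31 days (126 left).
February has 28 days (98 left).
March has 31 days (67 left).
April has 30 days (37 left).
May has 31 days (6 left).
6 days into June → 2066-06-06.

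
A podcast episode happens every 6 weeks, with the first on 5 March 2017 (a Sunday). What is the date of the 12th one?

10 June 2018

The 12th occurrence is 11 intervals after the first: 11 × 42 = 462 days after 5 March 2017.
March has 31 days — 26 days to the end of March leaves 436.
From end of March to end of 2017 is 275 days (161 left).
January has 31 days (130 left).
February has 28 days (102 left).
March has 31 days (71 left).
April has 30 days (41 left).
May has 31 days (10 left).
10 days into June → 10 June 2018.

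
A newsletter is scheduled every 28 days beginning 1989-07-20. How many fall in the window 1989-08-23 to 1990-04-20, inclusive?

Occurrences land 28·i days after 1989-07-20 for i = 0, 1, 2, …
1989-08-23 is 34 days after the start; 34 ÷ 28 = 1 remainder 6; since the remainder is 6, round up to i = 2. First occurrence in the window: #3 on 1989-09-14 (2×28 = 56 days in).
1990-04-20 is 274 days after the start; 274 ÷ 28 = 9 remainder 22. Last occurrence in the window: #10 on 1990-03-29.
Occurrences #3 through #10: 8 in total.

8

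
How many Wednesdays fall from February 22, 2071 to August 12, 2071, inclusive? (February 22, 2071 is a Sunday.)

February 22, 2071 is a Sunday; the first Wednesday on or after it is February 25, 2071 (3 days later).
From February 25, 2071 to August 12, 2071: 3 + 31 + 30 + 31 + 30 + 31 + 12 = 168 days (rest of February, March, April, May, June, July, August).
168 ÷ 7 = 24 full weeks with remainder 0, so 24 more Wednesdays after the first → 25.

25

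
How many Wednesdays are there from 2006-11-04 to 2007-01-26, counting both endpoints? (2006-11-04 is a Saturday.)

12

2006-11-04 is a Saturday; the first Wednesday on or after it is 2006-11-08 (4 days later).
From 2006-11-08 to 2007-01-26: 22 + 31 + 26 = 79 days (rest of November, December, January).
79 ÷ 7 = 11 full weeks with remainder 2, so 11 more Wednesdays after the first → 12.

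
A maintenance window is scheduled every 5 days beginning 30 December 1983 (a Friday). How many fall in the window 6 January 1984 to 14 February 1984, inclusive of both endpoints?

8

Occurrences land 5·i days after 30 December 1983 for i = 0, 1, 2, …
6 January 1984 is 7 days after the start; 7 ÷ 5 = 1 remainder 2; since the remainder is 2, round up to i = 2. First occurrence in the window: #3 on 9 January 1984 (2×5 = 10 days in).
14 February 1984 is 46 days after the start; 46 ÷ 5 = 9 remainder 1. Last occurrence in the window: #10 on 13 February 1984.
Occurrences #3 through #10: 8 in total.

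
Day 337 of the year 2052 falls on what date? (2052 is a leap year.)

Dec 2, 2052

Jan has 31 days (337 − 31 = 306 remain).
Feb has 29 days (306 − 29 = 277 remain).
Mar has 31 days (277 − 31 = 246 remain).
Apr has 30 days (246 − 30 = 216 remain).
May has 31 days (216 − 31 = 185 remain).
Jun has 30 days (185 − 30 = 155 remain).
Jul has 31 days (155 − 31 = 124 remain).
Aug has 31 days (124 − 31 = 93 remain).
Sep has 30 days (93 − 30 = 63 remain).
Oct has 31 days (63 − 31 = 32 remain).
Nov has 30 days (32 − 30 = 2 remain).
2 into Dec → Dec 2.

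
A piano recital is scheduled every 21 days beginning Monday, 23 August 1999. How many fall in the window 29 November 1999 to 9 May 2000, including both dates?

Occurrences land 21·i days after 23 August 1999 for i = 0, 1, 2, …
29 November 1999 is 98 days after the start; 98 ÷ 21 = 4 remainder 14; since the remainder is 14, round up to i = 5. First occurrence in the window: #6 on 6 December 1999 (5×21 = 105 days in).
9 May 2000 is 260 days after the start; 260 ÷ 21 = 12 remainder 8. Last occurrence in the window: #13 on 1 May 2000.
Occurrences #6 through #13: 8 in total.

8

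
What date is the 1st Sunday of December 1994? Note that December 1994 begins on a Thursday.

4 December 1994

December 1994 begins on a Thursday, so the first Sunday is December 4 (3 days later).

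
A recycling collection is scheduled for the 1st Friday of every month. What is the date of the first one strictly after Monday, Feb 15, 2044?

Feb 2044 starts on a Monday, so its 1st Friday is Feb 5, 2044 (4 days in).
That is not after Feb 15, 2044, so look at Mar 2044.
Mar 2044 starts on a Tuesday, so its 1st Friday is Mar 4, 2044 (3 days in).

Mar 4, 2044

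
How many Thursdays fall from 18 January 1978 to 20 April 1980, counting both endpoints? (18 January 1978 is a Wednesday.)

118

18 January 1978 is a Wednesday; the first Thursday on or after it is 19 January 1978 (1 day later).
From 19 January 1978 to 20 April 1980: 346 + 365 + 111 = 822 days (rest of 1978, 1979, to 20 April 1980 in 1980).
822 ÷ 7 = 117 full weeks with remainder 3, so 117 more Thursdays after the first → 118.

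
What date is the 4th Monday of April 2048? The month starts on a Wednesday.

27 April 2048

April 2048 begins on a Wednesday, so the first Monday is April 6 (5 days later).
The 4th Monday is 3 weeks later: 6 + 21 = 27.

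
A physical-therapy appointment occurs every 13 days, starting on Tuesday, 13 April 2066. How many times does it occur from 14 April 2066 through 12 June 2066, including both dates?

Occurrences land 13·i days after 13 April 2066 for i = 0, 1, 2, …
14 April 2066 is 1 day after the start; 1 ÷ 13 = 0 remainder 1; since the remainder is 1, round up to i = 1. First occurrence in the window: #2 on 26 April 2066 (1×13 = 13 days in).
12 June 2066 is 60 days after the start; 60 ÷ 13 = 4 remainder 8. Last occurrence in the window: #5 on 4 June 2066.
Occurrences #2 through #5: 4 in total.

4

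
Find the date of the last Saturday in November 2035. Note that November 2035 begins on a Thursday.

24 November 2035

November 2035 begins on a Thursday, so the first Saturday is November 3 (2 days later).
November 2035 has 30 days. Adding weeks: 3, 10, 17, 24 — the last one ≤ 30 is the 24th.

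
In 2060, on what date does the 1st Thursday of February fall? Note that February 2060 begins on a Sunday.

February 2060 begins on a Sunday, so the first Thursday is February 5 (4 days later).

2060-02-05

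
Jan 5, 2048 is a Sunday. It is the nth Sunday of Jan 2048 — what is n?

Day 5 falls in week ⌈5/7⌉ of the month.
Days 1–7 hold the 1st Sunday, 8–14 the 2nd, 15–21 the 3rd, 22–28 the 4th, 29–31 the 5th.
5 is in the range for the 1st.

1st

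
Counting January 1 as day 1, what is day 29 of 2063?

29 into January → January 29.

29 January 2063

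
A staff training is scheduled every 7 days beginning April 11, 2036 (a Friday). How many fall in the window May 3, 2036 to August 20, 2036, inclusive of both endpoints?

15

Occurrences land 7·i days after April 11, 2036 for i = 0, 1, 2, …
May 3, 2036 is 22 days after the start; 22 ÷ 7 = 3 remainder 1; since the remainder is 1, round up to i = 4. First occurrence in the window: #5 on May 9, 2036 (4×7 = 28 days in).
August 20, 2036 is 131 days after the start; 131 ÷ 7 = 18 remainder 5. Last occurrence in the window: #19 on August 15, 2036.
Occurrences #5 through #19: 15 in total.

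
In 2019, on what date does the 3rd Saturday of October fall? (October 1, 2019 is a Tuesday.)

October 2019 begins on a Tuesday, so the first Saturday is October 5 (4 days later).
The 3rd Saturday is 2 weeks later: 5 + 14 = 19.

October 19, 2019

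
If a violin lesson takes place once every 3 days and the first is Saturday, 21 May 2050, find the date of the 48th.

The 48th occurrence is 47 intervals after the first: 47 × 3 = 141 days after 21 May 2050.
May has 31 days — 10 days to the end of May leaves 131.
June has 30 days (101 left).
July has 31 days (70 left).
August has 31 days (39 left).
September has 30 days (9 left).
9 days into October → 9 October 2050.

9 October 2050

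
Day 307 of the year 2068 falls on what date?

Nov 2, 2068

Jan has 31 days (307 − 31 = 276 remain).
Feb has 29 days (276 − 29 = 247 remain).
Mar has 31 days (247 − 31 = 216 remain).
Apr has 30 days (216 − 30 = 186 remain).
May has 31 days (186 − 31 = 155 remain).
Jun has 30 days (155 − 30 = 125 remain).
Jul has 31 days (125 − 31 = 94 remain).
Aug has 31 days (94 − 31 = 63 remain).
Sep has 30 days (63 − 30 = 33 remain).
Oct has 31 days (33 − 31 = 2 remain).
2 into Nov → Nov 2.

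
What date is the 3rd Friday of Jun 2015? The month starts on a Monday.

Jun 19, 2015

Jun 2015 begins on a Monday, so the first Friday is Jun 5 (4 days later).
The 3rd Friday is 2 weeks later: 5 + 14 = 19.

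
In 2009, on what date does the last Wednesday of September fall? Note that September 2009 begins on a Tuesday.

September 2009 begins on a Tuesday, so the first Wednesday is September 2 (1 day later).
September 2009 has 30 days. Adding weeks: 2, 9, 16, 23, 30 — the last one ≤ 30 is the 30th.

30 September 2009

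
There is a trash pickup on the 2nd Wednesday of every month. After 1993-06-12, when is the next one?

1993-07-14

June 1993 starts on a Tuesday; its first Wednesday is the 2nd, so the 2nd Wednesday is the 9th — 1993-06-09.
That is not after 1993-06-12, so look at July 1993.
July 1993 starts on a Thursday; its first Wednesday is the 7th, so the 2nd Wednesday is the 14th — 1993-07-14.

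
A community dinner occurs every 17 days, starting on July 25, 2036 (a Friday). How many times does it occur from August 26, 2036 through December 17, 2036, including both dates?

Occurrences land 17·i days after July 25, 2036 for i = 0, 1, 2, …
August 26, 2036 is 32 days after the start; 32 ÷ 17 = 1 remainder 15; since the remainder is 15, round up to i = 2. First occurrence in the window: #3 on August 28, 2036 (2×17 = 34 days in).
December 17, 2036 is 145 days after the start; 145 ÷ 17 = 8 remainder 9. Last occurrence in the window: #9 on December 8, 2036.
Occurrences #3 through #9: 7 in total.

7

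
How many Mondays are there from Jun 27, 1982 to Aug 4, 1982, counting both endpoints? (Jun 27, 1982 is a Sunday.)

6

Jun 27, 1982 is a Sunday; the first Monday on or after it is Jun 28, 1982 (1 day later).
From Jun 28, 1982 to Aug 4, 1982: 2 + 31 + 4 = 37 days (rest of Jun, Jul, Aug).
37 ÷ 7 = 5 full weeks with remainder 2, so 5 more Mondays after the first → 6.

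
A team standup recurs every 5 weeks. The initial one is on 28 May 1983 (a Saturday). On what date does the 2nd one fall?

2 July 1983

The 2nd occurrence is 1 interval after the first: 1 × 35 = 35 days after 28 May 1983.
May has 31 days — 3 days to the end of May leaves 32.
June has 30 days (2 left).
2 days into July → 2 July 1983.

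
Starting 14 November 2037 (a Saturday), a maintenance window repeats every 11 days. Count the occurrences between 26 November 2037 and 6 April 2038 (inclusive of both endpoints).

12

Occurrences land 11·i days after 14 November 2037 for i = 0, 1, 2, …
26 November 2037 is 12 days after the start; 12 ÷ 11 = 1 remainder 1; since the remainder is 1, round up to i = 2. First occurrence in the window: #3 on 6 December 2037 (2×11 = 22 days in).
6 April 2038 is 143 days after the start; 143 ÷ 11 = 13 remainder 0. Last occurrence in the window: #14 on 6 April 2038.
Occurrences #3 through #14: 12 in total.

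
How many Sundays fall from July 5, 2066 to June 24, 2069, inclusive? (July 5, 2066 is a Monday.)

July 5, 2066 is a Monday; the first Sunday on or after it is July 11, 2066 (6 days later).
From July 11, 2066 to June 24, 2069: 173 + 365 + 366 + 175 = 1079 days (rest of 2066, 2067, 2068, to June 24, 2069 in 2069).
1079 ÷ 7 = 154 full weeks with remainder 1, so 154 more Sundays after the first → 155.

155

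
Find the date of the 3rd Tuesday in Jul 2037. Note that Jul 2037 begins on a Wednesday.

Jul 21, 2037

Jul 2037 begins on a Wednesday, so the first Tuesday is Jul 7 (6 days later).
The 3rd Tuesday is 2 weeks later: 7 + 14 = 21.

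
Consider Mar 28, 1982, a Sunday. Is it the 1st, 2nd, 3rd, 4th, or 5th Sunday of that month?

Day 28 falls in week ⌈28/7⌉ of the month.
Days 1–7 hold the 1st Sunday, 8–14 the 2nd, 15–21 the 3rd, 22–28 the 4th, 29–31 the 5th.
28 is in the range for the 4th.

4th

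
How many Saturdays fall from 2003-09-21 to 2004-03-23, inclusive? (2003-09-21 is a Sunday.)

26

2003-09-21 is a Sunday; the first Saturday on or after it is 2003-09-27 (6 days later).
From 2003-09-27 to 2004-03-23: 3 + 31 + 30 + 31 + 31 + 29 + 23 = 178 days (rest of September, October, November, December, January, February, March).
178 ÷ 7 = 25 full weeks with remainder 3, so 25 more Saturdays after the first → 26.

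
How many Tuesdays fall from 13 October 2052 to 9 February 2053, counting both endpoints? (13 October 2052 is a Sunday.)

13 October 2052 is a Sunday; the first Tuesday on or after it is 15 October 2052 (2 days later).
From 15 October 2052 to 9 February 2053: 16 + 30 + 31 + 31 + 9 = 117 days (rest of October, November, December, January, February).
117 ÷ 7 = 16 full weeks with remainder 5, so 16 more Tuesdays after the first → 17.

17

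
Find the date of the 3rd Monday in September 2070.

The first Monday of September 2070 is September 1.
The 3rd Monday is 2 weeks later: 1 + 14 = 15.

15 September 2070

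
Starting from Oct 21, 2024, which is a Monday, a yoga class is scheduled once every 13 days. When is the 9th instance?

The 9th occurrence is 8 intervals after the first: 8 × 13 = 104 days after Oct 21, 2024.
Oct has 31 days — 10 days to the end of Oct leaves 94.
Nov has 30 days (64 left).
Dec has 31 days (33 left).
Jan has 31 days (2 left).
2 days into Feb → Feb 2, 2025.

Feb 2, 2025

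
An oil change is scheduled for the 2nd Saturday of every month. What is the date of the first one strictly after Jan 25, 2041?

Feb 9, 2041

Jan 2041 starts on a Tuesday; its first Saturday is the 5th, so the 2nd Saturday is the 12th — Jan 12, 2041.
That is not after Jan 25, 2041, so look at Feb 2041.
Feb 2041 starts on a Friday; its first Saturday is the 2nd, so the 2nd Saturday is the 9th — Feb 9, 2041.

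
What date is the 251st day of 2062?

January has 31 days (251 − 31 = 220 remain).
February has 28 days (220 − 28 = 192 remain).
March has 31 days (192 − 31 = 161 remain).
April has 30 days (161 − 30 = 131 remain).
May has 31 days (131 − 31 = 100 remain).
June has 30 days (100 − 30 = 70 remain).
July has 31 days (70 − 31 = 39 remain).
August has 31 days (39 − 31 = 8 remain).
8 into September → September 8.

2062-09-08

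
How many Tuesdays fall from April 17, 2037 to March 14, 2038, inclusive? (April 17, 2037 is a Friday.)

April 17, 2037 is a Friday; the first Tuesday on or after it is April 21, 2037 (4 days later).
From April 21, 2037 to March 14, 2038: 254 + 73 = 327 days (rest of 2037, to March 14, 2038 in 2038).
327 ÷ 7 = 46 full weeks with remainder 5, so 46 more Tuesdays after the first → 47.

47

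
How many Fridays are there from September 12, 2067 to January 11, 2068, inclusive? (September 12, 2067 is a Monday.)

September 12, 2067 is a Monday; the first Friday on or after it is September 16, 2067 (4 days later).
From September 16, 2067 to January 11, 2068: 14 + 31 + 30 + 31 + 11 = 117 days (rest of September, October, November, December, January).
117 ÷ 7 = 16 full weeks with remainder 5, so 16 more Fridays after the first → 17.

17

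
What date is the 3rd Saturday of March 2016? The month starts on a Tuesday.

2016-03-19

March 2016 begins on a Tuesday, so the first Saturday is March 5 (4 days later).
The 3rd Saturday is 2 weeks later: 5 + 14 = 19.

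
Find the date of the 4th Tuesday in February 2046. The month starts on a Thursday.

February 2046 begins on a Thursday, so the first Tuesday is February 6 (5 days later).
The 4th Tuesday is 3 weeks later: 6 + 21 = 27.

2046-02-27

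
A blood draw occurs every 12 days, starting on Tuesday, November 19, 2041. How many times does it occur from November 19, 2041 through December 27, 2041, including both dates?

4

Occurrences land 12·i days after November 19, 2041 for i = 0, 1, 2, …
The window opens on the start date, so the first occurrence inside is #1 on November 19, 2041.
December 27, 2041 is 38 days after the start; 38 ÷ 12 = 3 remainder 2. Last occurrence in the window: #4 on December 25, 2041.
Occurrences #1 through #4: 4 in total.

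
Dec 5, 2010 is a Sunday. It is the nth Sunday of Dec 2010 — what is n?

1st

Day 5 falls in week ⌈5/7⌉ of the month.
Days 1–7 hold the 1st Sunday, 8–14 the 2nd, 15–21 the 3rd, 22–28 the 4th, 29–31 the 5th.
5 is in the range for the 1st.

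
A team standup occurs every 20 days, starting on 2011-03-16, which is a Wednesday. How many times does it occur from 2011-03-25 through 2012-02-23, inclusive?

17

Occurrences land 20·i days after 2011-03-16 for i = 0, 1, 2, …
2011-03-25 is 9 days after the start; 9 ÷ 20 = 0 remainder 9; since the remainder is 9, round up to i = 1. First occurrence in the window: #2 on 2011-04-05 (1×20 = 20 days in).
2012-02-23 is 344 days after the start; 344 ÷ 20 = 17 remainder 4. Last occurrence in the window: #18 on 2012-02-19.
Occurrences #2 through #18: 17 in total.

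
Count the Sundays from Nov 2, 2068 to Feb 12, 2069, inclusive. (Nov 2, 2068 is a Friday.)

Nov 2, 2068 is a Friday; the first Sunday on or after it is Nov 4, 2068 (2 days later).
From Nov 4, 2068 to Feb 12, 2069: 26 + 31 + 31 + 12 = 100 days (rest of Nov, Dec, Jan, Feb).
100 ÷ 7 = 14 full weeks with remainder 2, so 14 more Sundays after the first → 15.

15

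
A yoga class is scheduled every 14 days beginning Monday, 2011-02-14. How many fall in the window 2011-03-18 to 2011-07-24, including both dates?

Occurrences land 14·i days after 2011-02-14 for i = 0, 1, 2, …
2011-03-18 is 32 days after the start; 32 ÷ 14 = 2 remainder 4; since the remainder is 4, round up to i = 3. First occurrence in the window: #4 on 2011-03-28 (3×14 = 42 days in).
2011-07-24 is 160 days after the start; 160 ÷ 14 = 11 remainder 6. Last occurrence in the window: #12 on 2011-07-18.
Occurrences #4 through #12: 9 in total.

9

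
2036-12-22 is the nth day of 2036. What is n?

357

Days in months before December: 31 + 29 + 31 + 30 + 31 + 30 + 31 + 31 + 30 + 31 + 30 = 335.
Plus 22 days into December → day 357.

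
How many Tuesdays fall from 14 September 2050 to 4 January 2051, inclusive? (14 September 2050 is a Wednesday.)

16

14 September 2050 is a Wednesday; the first Tuesday on or after it is 20 September 2050 (6 days later).
From 20 September 2050 to 4 January 2051: 10 + 31 + 30 + 31 + 4 = 106 days (rest of September, October, November, December, January).
106 ÷ 7 = 15 full weeks with remainder 1, so 15 more Tuesdays after the first → 16.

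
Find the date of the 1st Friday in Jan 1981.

The first Friday of Jan 1981 is Jan 2.

Jan 2, 1981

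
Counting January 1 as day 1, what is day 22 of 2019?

22 into January → January 22.

22 January 2019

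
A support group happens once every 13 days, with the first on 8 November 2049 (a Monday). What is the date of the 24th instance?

The 24th occurrence is 23 intervals after the first: 23 × 13 = 299 days after 8 November 2049.
November has 30 days — 22 days to the end of November leaves 277.
December has 31 days (246 left).
January has 31 days (215 left).
February has 28 days (187 left).
March has 31 days (156 left).
April has 30 days (126 left).
May has 31 days (95 left).
June has 30 days (65 left).
July has 31 days (34 left).
August has 31 days (3 left).
3 days into September → 3 September 2050.

3 September 2050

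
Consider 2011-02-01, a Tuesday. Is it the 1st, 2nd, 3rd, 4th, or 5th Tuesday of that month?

1st

Day 1 falls in week ⌈1/7⌉ of the month.
Days 1–7 hold the 1st Tuesday, 8–14 the 2nd, 15–21 the 3rd, 22–28 the 4th, 29–31 the 5th.
1 is in the range for the 1st.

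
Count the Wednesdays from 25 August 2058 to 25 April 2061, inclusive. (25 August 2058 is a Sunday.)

139

25 August 2058 is a Sunday; the first Wednesday on or after it is 28 August 2058 (3 days later).
From 28 August 2058 to 25 April 2061: 125 + 365 + 366 + 115 = 971 days (rest of 2058, 2059, 2060, to 25 April 2061 in 2061).
971 ÷ 7 = 138 full weeks with remainder 5, so 138 more Wednesdays after the first → 139.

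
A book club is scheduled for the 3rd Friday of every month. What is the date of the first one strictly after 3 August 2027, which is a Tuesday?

20 August 2027

August 2027 starts on a Sunday; its first Friday is the 6th, so the 3rd Friday is the 20th — 20 August 2027.
20 August 2027 is after 3 August 2027, so that is the next one.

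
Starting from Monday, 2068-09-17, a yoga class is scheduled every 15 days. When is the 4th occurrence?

2068-11-01

The 4th occurrence is 3 intervals after the first: 3 × 15 = 45 days after 2068-09-17.
September has 30 days — 13 days to the end of September leaves 32.
October has 31 days (1 left).
1 day into November → 2068-11-01.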